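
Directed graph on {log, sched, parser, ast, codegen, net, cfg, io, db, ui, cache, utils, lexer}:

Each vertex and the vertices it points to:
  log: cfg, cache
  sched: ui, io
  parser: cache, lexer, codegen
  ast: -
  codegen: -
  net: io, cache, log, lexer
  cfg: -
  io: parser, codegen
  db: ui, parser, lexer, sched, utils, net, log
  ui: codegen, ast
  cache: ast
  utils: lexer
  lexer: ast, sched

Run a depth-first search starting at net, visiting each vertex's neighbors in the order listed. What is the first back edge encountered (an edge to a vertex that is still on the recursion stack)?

DFS from net (visiting each vertex's neighbors in the order listed); mark gray on enter, black on exit:
net gray
  io gray
    parser gray
      cache gray
        ast gray
        ast black
      cache black
      lexer gray
        lexer→ast: ast black — skip
        sched gray
          ui gray
            codegen gray
            codegen black
            ui→ast: ast black — skip
          ui black
          sched→io: io is gray → back edge
First back edge: sched → io.

sched->io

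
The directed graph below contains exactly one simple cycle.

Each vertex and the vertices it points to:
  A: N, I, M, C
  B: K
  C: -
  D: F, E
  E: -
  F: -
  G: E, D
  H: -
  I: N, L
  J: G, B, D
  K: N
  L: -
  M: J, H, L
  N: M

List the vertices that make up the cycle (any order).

B, J, K, M, N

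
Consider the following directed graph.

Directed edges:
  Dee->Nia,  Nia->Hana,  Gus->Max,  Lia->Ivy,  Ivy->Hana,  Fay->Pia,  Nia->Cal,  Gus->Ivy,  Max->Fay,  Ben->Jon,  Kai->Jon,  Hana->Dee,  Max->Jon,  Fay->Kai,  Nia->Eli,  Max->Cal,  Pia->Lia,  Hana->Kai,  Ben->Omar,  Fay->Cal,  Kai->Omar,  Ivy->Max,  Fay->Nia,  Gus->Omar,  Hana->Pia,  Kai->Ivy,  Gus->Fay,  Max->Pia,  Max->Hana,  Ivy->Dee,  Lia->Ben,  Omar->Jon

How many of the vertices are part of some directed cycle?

A vertex is on a directed cycle iff it belongs to a strongly connected component of size ≥ 2 (or has a self-loop).
The vertices on cycles are {Dee, Fay, Ivy, Kai, Lia, Max, Nia, Pia, Hana} — 9 in total.

9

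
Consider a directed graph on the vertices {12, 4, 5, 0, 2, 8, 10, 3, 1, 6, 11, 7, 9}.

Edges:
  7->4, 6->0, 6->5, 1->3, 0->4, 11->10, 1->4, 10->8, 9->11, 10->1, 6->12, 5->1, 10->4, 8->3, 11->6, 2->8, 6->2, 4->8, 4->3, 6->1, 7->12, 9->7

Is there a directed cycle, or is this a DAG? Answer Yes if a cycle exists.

No

DFS with white/gray/black marking, starting from 6:
6 gray
  2 gray
    8 gray
      3 gray
      3 black
    8 black
  2 black
  0 gray
    4 gray
      4→3: 3 black — skip
      4→8: 8 black — skip
    4 black
  0 black
  12 gray
  12 black
  1 gray
    1→4: 4 black — skip
    1→3: 3 black — skip
  1 black
  5 gray
    5→1: 1 black — skip
  5 black
6 black
10 gray
  10→4: 4 black — skip
  10→8: 8 black — skip
  10→1: 1 black — skip
10 black
11 gray
  11→6: 6 black — skip
  11→10: 10 black — skip
11 black
7 gray
  7→4: 4 black — skip
  7→12: 12 black — skip
7 black
9 gray
  9→11: 11 black — skip
  9→7: 7 black — skip
9 black
Every edge goes to a white or black vertex — no back edge, so the graph is acyclic.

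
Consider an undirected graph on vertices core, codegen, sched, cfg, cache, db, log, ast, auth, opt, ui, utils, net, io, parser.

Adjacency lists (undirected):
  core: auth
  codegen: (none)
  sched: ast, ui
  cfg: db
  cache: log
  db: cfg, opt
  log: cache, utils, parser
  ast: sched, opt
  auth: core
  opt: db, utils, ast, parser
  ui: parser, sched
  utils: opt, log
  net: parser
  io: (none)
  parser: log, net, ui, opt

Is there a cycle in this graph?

Yes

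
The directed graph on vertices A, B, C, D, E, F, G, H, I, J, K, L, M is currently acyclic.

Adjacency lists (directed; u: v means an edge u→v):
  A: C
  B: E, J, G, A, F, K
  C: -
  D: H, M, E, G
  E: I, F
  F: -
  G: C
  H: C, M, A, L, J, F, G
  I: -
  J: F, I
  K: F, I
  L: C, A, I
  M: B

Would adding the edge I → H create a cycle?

Yes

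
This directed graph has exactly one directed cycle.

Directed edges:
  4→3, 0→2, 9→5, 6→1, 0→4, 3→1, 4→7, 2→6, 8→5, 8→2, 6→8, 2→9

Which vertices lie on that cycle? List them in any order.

2, 6, 8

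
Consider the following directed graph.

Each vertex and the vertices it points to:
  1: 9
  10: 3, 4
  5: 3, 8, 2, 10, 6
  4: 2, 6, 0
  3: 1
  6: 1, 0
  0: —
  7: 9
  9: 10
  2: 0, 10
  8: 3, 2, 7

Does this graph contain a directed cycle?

Yes

DFS with white/gray/black marking, starting from 1:
1 gray
  9 gray
    10 gray
      3 gray
        3→1: 1 is gray → back edge
Back edge found, so a cycle exists: 1 → 9 → 10 → 3 → 1.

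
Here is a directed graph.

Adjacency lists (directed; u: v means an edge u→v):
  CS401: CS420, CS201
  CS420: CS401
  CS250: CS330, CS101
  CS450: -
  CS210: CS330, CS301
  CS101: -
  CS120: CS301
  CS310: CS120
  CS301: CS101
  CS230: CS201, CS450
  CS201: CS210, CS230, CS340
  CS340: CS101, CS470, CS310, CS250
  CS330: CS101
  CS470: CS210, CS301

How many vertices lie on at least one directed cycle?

A vertex is on a directed cycle iff it belongs to a strongly connected component of size ≥ 2 (or has a self-loop).
The vertices on cycles are {CS201, CS230, CS401, CS420} — 4 in total.

4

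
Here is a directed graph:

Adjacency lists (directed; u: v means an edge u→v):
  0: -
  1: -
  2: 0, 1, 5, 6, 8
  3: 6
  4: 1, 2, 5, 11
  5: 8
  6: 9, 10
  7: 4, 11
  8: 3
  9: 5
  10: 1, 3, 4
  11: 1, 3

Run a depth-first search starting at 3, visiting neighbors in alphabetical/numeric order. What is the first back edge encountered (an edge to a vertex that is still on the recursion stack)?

DFS from 3 (visiting neighbors in alphabetical/numeric order); mark gray on enter, black on exit:
3 gray
  6 gray
    9 gray
      5 gray
        8 gray
          8→3: 3 is gray → back edge
First back edge: 8 → 3.

8→3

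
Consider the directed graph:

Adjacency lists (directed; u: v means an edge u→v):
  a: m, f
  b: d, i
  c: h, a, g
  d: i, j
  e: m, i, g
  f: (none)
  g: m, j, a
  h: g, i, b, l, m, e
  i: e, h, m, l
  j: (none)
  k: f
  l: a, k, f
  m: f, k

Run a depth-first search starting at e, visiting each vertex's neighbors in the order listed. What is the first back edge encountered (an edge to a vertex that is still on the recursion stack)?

i→e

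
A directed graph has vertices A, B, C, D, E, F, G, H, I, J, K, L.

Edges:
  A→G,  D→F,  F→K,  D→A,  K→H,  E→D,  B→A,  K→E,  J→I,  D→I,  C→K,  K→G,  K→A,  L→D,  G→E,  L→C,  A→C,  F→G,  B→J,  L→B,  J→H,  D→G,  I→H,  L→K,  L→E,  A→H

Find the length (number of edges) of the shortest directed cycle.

3

For each vertex v, BFS finds the shortest path from v back to v.
The shortest such closed walk is D → G → E → D, length 3.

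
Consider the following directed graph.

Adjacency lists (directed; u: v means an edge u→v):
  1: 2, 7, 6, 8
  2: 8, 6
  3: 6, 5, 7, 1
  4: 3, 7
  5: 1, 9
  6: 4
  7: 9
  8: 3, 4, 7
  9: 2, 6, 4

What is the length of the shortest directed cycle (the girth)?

3

For each vertex v, BFS finds the shortest path from v back to v.
The shortest such closed walk is 1 → 8 → 3 → 1, length 3.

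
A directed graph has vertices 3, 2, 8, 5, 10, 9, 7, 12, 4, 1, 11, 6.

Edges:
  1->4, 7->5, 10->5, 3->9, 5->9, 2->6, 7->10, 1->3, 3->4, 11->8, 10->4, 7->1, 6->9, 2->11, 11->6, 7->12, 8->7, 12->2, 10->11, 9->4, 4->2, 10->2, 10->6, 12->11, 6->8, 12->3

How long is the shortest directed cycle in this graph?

4

For each vertex v, BFS finds the shortest path from v back to v.
The shortest such closed walk is 7 → 12 → 11 → 8 → 7, length 4.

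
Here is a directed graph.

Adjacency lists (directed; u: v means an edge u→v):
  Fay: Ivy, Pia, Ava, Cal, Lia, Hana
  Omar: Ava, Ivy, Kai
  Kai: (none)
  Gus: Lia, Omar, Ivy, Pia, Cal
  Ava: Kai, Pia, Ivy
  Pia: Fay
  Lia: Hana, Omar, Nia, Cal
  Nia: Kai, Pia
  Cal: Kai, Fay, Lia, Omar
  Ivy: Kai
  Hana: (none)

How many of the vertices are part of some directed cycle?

7

A vertex is on a directed cycle iff it belongs to a strongly connected component of size ≥ 2 (or has a self-loop).
The vertices on cycles are {Ava, Cal, Fay, Lia, Nia, Pia, Omar} — 7 in total.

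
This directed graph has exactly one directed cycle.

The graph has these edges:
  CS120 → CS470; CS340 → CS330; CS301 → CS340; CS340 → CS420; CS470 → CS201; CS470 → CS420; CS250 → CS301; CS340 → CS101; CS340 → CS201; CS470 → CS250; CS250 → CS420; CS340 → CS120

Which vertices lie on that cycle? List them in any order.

DFS with gray/black marking from CS340:
CS340 gray
  CS101 gray
  CS101 black
  CS201 gray
  CS201 black
  CS120 gray
    CS470 gray
      CS250 gray
        CS420 gray
        CS420 black
        CS301 gray
          CS301→CS340: CS340 is gray → back edge
Back edge closes the cycle CS340 → CS120 → CS470 → CS250 → CS301 → CS340; its vertices are {CS120, CS250, CS301, CS340, CS470}.

CS120, CS250, CS301, CS340, CS470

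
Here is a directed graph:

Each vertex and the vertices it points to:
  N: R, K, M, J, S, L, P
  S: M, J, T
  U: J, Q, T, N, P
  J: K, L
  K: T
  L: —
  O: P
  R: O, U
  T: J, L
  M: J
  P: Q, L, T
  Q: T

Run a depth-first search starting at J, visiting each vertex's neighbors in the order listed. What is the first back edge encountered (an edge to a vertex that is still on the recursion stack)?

T→J

DFS from J (visiting each vertex's neighbors in the order listed); mark gray on enter, black on exit:
J gray
  K gray
    T gray
      T→J: J is gray → back edge
First back edge: T → J.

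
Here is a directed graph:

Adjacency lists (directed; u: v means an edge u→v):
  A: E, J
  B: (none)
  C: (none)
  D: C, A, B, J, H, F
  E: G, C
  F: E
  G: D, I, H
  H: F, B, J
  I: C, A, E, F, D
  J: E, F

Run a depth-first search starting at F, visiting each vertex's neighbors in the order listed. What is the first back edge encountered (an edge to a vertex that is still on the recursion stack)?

A→E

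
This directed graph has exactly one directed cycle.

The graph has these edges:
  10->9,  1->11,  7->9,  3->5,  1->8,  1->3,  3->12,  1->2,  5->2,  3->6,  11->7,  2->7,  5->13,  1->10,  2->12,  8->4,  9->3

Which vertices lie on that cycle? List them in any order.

DFS with gray/black marking from 3:
3 gray
  6 gray
  6 black
  12 gray
  12 black
  5 gray
    13 gray
    13 black
    2 gray
      2→12: 12 black — skip
      7 gray
        9 gray
          9→3: 3 is gray → back edge
Back edge closes the cycle 3 → 5 → 2 → 7 → 9 → 3; its vertices are {2, 3, 5, 7, 9}.

2, 3, 5, 7, 9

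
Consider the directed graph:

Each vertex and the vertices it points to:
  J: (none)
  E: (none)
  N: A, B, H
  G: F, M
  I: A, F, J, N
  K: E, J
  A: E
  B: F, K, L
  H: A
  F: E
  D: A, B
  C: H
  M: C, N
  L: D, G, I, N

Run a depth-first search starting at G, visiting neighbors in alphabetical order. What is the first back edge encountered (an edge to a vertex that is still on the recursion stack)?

D→B

DFS from G (visiting neighbors in alphabetical order); mark gray on enter, black on exit:
G gray
  F gray
    E gray
    E black
  F black
  M gray
    C gray
      H gray
        A gray
          A→E: E black — skip
        A black
      H black
    C black
    N gray
      N→A: A black — skip
      B gray
        B→F: F black — skip
        K gray
          K→E: E black — skip
          J gray
          J black
        K black
        L gray
          D gray
            D→A: A black — skip
            D→B: B is gray → back edge
First back edge: D → B.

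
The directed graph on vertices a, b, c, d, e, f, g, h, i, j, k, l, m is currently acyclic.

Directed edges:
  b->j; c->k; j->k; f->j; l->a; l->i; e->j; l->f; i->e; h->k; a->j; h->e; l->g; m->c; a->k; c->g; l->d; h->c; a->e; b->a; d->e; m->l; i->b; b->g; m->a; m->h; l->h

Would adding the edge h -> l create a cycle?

Yes

Adding h→l creates a cycle iff l can already reach h.
Path from l: l → h.
So l → … → h → l is a cycle.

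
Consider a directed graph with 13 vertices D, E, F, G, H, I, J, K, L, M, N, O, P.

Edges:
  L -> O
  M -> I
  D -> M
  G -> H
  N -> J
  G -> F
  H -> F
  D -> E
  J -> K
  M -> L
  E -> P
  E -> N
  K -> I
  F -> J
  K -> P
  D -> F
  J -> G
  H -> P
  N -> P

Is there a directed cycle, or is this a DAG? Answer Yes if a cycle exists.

Yes

DFS with white/gray/black marking, starting from L:
L gray
  O gray
  O black
L black
D gray
  E gray
    N gray
      P gray
      P black
      J gray
        G gray
          F gray
            F→J: J is gray → back edge
Back edge found, so a cycle exists: J → G → F → J.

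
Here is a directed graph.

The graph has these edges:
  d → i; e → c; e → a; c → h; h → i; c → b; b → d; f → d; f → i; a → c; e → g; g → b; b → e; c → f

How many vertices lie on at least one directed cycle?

A vertex is on a directed cycle iff it belongs to a strongly connected component of size ≥ 2 (or has a self-loop).
The vertices on cycles are {a, b, c, e, g} — 5 in total.

5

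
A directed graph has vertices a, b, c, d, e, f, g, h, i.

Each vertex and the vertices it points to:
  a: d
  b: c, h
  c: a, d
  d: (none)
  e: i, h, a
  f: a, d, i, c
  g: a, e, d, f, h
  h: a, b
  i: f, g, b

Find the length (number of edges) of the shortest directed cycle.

2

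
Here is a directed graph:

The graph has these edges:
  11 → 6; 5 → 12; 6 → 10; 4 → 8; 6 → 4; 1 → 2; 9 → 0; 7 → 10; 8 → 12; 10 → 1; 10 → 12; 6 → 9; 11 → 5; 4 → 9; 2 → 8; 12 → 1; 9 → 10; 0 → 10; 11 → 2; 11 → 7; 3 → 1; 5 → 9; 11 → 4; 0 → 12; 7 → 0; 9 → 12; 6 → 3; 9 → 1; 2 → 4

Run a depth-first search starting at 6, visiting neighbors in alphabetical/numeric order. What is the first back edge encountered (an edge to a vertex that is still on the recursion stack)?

DFS from 6 (visiting neighbors in alphabetical/numeric order); mark gray on enter, black on exit:
6 gray
  3 gray
    1 gray
      2 gray
        4 gray
          8 gray
            12 gray
              12→1: 1 is gray → back edge
First back edge: 12 → 1.

12→1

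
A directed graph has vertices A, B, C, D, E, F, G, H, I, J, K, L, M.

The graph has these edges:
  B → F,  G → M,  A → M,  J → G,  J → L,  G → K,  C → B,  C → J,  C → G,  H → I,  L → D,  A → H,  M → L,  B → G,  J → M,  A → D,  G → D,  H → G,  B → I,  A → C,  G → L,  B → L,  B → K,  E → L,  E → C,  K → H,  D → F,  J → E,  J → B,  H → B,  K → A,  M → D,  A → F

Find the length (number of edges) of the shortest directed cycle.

For each vertex v, BFS finds the shortest path from v back to v.
The shortest such closed walk is C → J → E → C, length 3.

3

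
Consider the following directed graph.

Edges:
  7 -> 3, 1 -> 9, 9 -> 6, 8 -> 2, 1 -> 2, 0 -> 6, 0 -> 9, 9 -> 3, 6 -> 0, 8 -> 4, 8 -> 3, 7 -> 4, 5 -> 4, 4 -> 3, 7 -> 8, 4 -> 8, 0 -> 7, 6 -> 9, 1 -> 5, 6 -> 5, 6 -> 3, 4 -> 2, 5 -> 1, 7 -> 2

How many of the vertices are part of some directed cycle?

7

A vertex is on a directed cycle iff it belongs to a strongly connected component of size ≥ 2 (or has a self-loop).
The vertices on cycles are {0, 1, 4, 5, 6, 8, 9} — 7 in total.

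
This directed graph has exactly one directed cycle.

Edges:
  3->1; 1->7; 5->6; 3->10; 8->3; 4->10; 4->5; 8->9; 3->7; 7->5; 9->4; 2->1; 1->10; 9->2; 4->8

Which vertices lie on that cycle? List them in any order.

4, 8, 9

DFS with gray/black marking from 8:
8 gray
  3 gray
    1 gray
      7 gray
        5 gray
          6 gray
          6 black
        5 black
      7 black
      10 gray
      10 black
    1 black
    3→10: 10 black — skip
    3→7: 7 black — skip
  3 black
  9 gray
    4 gray
      4→5: 5 black — skip
      4→10: 10 black — skip
      4→8: 8 is gray → back edge
Back edge closes the cycle 8 → 9 → 4 → 8; its vertices are {4, 8, 9}.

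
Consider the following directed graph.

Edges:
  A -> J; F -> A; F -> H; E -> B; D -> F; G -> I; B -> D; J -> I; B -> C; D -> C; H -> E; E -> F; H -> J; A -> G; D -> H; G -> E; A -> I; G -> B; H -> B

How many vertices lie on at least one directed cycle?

A vertex is on a directed cycle iff it belongs to a strongly connected component of size ≥ 2 (or has a self-loop).
The vertices on cycles are {A, B, D, E, F, G, H} — 7 in total.

7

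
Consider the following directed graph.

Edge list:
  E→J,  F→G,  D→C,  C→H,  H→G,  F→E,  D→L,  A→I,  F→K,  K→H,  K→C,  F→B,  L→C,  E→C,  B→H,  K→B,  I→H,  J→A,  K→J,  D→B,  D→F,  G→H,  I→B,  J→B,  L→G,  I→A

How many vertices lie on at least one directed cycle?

A vertex is on a directed cycle iff it belongs to a strongly connected component of size ≥ 2 (or has a self-loop).
The vertices on cycles are {A, G, H, I} — 4 in total.

4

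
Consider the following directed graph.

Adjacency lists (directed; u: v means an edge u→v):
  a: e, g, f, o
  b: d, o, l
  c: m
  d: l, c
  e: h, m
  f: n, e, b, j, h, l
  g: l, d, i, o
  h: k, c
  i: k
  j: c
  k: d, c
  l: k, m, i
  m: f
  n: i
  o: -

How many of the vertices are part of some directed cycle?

12

A vertex is on a directed cycle iff it belongs to a strongly connected component of size ≥ 2 (or has a self-loop).
The vertices on cycles are {b, c, d, e, f, h, i, j, k, l, m, n} — 12 in total.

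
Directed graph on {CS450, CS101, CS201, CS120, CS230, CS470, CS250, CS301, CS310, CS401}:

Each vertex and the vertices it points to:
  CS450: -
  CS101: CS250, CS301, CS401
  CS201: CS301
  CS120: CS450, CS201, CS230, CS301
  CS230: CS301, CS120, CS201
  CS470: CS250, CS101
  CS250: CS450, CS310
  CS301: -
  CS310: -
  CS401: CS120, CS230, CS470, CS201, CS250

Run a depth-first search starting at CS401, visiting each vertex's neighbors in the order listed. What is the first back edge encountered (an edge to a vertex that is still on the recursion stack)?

CS230→CS120

DFS from CS401 (visiting each vertex's neighbors in the order listed); mark gray on enter, black on exit:
CS401 gray
  CS120 gray
    CS450 gray
    CS450 black
    CS201 gray
      CS301 gray
      CS301 black
    CS201 black
    CS230 gray
      CS230→CS301: CS301 black — skip
      CS230→CS120: CS120 is gray → back edge
First back edge: CS230 → CS120.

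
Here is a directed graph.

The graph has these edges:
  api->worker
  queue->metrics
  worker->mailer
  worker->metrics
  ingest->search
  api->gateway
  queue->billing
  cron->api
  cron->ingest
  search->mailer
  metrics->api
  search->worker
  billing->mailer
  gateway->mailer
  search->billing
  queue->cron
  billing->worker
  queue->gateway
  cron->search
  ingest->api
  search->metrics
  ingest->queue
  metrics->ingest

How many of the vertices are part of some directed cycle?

8

A vertex is on a directed cycle iff it belongs to a strongly connected component of size ≥ 2 (or has a self-loop).
The vertices on cycles are {api, cron, queue, ingest, search, worker, billing, metrics} — 8 in total.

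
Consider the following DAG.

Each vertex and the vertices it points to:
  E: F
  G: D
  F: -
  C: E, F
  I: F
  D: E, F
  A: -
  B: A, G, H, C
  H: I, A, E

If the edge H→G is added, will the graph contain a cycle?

No

Adding H→G creates a cycle iff G can already reach H.
Explore from G: no path reaches H. The graph stays acyclic.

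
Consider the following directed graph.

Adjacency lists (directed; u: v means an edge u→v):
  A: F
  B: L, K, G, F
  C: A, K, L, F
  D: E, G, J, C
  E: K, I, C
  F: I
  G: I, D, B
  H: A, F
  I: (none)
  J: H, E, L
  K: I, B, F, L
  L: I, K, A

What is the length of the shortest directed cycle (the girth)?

2

For each vertex v, BFS finds the shortest path from v back to v.
The shortest such closed walk is D → G → D, length 2.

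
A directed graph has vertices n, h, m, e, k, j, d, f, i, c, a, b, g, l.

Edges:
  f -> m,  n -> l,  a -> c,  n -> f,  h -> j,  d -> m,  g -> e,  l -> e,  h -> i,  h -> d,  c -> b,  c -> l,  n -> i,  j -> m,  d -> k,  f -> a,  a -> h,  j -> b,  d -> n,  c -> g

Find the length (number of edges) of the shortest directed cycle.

5

For each vertex v, BFS finds the shortest path from v back to v.
The shortest such closed walk is a → h → d → n → f → a, length 5.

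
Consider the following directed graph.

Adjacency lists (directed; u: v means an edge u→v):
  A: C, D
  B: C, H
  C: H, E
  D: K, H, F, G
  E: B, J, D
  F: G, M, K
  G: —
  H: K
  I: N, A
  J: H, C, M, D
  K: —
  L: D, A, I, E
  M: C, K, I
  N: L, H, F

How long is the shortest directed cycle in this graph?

3

For each vertex v, BFS finds the shortest path from v back to v.
The shortest such closed walk is I → N → L → I, length 3.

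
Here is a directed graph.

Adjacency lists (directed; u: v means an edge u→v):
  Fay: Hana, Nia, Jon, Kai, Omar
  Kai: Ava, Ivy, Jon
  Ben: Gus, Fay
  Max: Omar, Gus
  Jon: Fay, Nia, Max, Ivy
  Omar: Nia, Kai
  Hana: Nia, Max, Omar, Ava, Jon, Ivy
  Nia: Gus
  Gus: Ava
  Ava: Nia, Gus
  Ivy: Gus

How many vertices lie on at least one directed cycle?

9

A vertex is on a directed cycle iff it belongs to a strongly connected component of size ≥ 2 (or has a self-loop).
The vertices on cycles are {Ava, Fay, Gus, Jon, Kai, Max, Nia, Hana, Omar} — 9 in total.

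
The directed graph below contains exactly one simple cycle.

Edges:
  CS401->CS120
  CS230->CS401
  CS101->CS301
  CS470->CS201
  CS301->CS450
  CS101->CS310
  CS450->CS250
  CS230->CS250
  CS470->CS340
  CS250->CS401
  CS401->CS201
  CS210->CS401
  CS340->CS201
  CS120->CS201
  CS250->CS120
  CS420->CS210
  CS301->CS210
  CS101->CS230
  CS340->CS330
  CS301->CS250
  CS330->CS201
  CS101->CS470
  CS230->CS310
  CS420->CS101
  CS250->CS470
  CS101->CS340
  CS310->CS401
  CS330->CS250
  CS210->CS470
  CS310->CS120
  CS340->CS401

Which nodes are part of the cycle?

CS250, CS330, CS340, CS470

DFS with gray/black marking from CS470:
CS470 gray
  CS201 gray
  CS201 black
  CS340 gray
    CS340→CS201: CS201 black — skip
    CS330 gray
      CS330→CS201: CS201 black — skip
      CS250 gray
        CS120 gray
          CS120→CS201: CS201 black — skip
        CS120 black
        CS401 gray
          CS401→CS201: CS201 black — skip
          CS401→CS120: CS120 black — skip
        CS401 black
        CS250→CS470: CS470 is gray → back edge
Back edge closes the cycle CS470 → CS340 → CS330 → CS250 → CS470; its vertices are {CS250, CS330, CS340, CS470}.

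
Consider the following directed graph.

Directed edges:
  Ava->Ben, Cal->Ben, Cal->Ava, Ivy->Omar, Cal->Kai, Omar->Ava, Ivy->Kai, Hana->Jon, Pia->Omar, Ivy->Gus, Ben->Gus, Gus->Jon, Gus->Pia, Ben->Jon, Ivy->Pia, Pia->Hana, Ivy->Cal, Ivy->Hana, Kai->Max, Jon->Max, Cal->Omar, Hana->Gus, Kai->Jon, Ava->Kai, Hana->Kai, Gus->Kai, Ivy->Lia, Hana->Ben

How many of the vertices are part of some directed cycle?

A vertex is on a directed cycle iff it belongs to a strongly connected component of size ≥ 2 (or has a self-loop).
The vertices on cycles are {Ava, Ben, Gus, Pia, Hana, Omar} — 6 in total.

6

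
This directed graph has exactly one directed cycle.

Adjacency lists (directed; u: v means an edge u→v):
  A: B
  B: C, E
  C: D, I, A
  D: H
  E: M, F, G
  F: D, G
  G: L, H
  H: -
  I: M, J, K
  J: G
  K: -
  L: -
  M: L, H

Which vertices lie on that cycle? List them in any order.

DFS with gray/black marking from C:
C gray
  D gray
    H gray
    H black
  D black
  I gray
    M gray
      L gray
      L black
      M→H: H black — skip
    M black
    J gray
      G gray
        G→L: L black — skip
        G→H: H black — skip
      G black
    J black
    K gray
    K black
  I black
  A gray
    B gray
      B→C: C is gray → back edge
Back edge closes the cycle C → A → B → C; its vertices are {A, B, C}.

A, B, C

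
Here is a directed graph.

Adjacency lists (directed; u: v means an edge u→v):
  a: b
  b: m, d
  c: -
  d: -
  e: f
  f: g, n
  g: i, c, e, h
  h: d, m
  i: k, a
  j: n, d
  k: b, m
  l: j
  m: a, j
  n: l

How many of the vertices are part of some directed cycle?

A vertex is on a directed cycle iff it belongs to a strongly connected component of size ≥ 2 (or has a self-loop).
The vertices on cycles are {a, b, e, f, g, j, l, m, n} — 9 in total.

9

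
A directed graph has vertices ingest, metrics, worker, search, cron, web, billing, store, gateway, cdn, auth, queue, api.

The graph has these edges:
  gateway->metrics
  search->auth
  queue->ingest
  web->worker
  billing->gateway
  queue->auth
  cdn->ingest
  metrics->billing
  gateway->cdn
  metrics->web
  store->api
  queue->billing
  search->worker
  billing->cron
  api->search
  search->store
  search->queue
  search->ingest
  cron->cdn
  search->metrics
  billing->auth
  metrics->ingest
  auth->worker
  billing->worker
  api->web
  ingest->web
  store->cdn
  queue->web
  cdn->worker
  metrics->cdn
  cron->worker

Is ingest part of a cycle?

No

ingest lies on a cycle iff there is a path from ingest back to itself.
Exploring from ingest, it never reaches itself; equivalently, its strongly connected component is a singleton.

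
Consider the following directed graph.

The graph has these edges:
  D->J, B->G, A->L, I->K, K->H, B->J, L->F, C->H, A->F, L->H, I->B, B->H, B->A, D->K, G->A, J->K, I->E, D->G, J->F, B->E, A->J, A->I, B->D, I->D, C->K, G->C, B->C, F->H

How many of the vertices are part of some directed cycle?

A vertex is on a directed cycle iff it belongs to a strongly connected component of size ≥ 2 (or has a self-loop).
The vertices on cycles are {A, B, D, G, I} — 5 in total.

5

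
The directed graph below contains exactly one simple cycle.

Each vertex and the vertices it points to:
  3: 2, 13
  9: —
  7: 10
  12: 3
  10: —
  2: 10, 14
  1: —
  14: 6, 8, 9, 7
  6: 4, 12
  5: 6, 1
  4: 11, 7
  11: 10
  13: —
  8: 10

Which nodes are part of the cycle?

2, 3, 6, 12, 14

DFS with gray/black marking from 6:
6 gray
  4 gray
    11 gray
      10 gray
      10 black
    11 black
    7 gray
      7→10: 10 black — skip
    7 black
  4 black
  12 gray
    3 gray
      2 gray
        2→10: 10 black — skip
        14 gray
          14→6: 6 is gray → back edge
Back edge closes the cycle 6 → 12 → 3 → 2 → 14 → 6; its vertices are {2, 3, 6, 12, 14}.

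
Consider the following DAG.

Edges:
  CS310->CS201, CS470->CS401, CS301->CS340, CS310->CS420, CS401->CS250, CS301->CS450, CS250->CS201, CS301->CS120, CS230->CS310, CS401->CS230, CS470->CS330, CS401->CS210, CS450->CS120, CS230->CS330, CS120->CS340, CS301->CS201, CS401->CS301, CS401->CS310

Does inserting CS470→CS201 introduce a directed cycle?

Adding CS470→CS201 creates a cycle iff CS201 can already reach CS470.
Explore from CS201: no path reaches CS470. The graph stays acyclic.

No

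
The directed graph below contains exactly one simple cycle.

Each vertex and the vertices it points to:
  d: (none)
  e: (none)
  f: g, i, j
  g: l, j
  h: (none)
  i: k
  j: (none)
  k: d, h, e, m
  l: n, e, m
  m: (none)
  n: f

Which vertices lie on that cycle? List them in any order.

f, g, l, n

DFS with gray/black marking from f:
f gray
  g gray
    l gray
      n gray
        n→f: f is gray → back edge
Back edge closes the cycle f → g → l → n → f; its vertices are {f, g, l, n}.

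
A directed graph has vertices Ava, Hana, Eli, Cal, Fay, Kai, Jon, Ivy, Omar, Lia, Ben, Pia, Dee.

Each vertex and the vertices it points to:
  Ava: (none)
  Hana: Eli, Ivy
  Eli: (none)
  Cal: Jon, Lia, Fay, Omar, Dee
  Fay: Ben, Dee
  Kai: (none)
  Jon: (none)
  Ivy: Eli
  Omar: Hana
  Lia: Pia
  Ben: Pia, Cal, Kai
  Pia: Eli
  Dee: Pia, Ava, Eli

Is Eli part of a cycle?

No

Eli lies on a cycle iff there is a path from Eli back to itself.
Exploring from Eli, it never reaches itself; equivalently, its strongly connected component is a singleton.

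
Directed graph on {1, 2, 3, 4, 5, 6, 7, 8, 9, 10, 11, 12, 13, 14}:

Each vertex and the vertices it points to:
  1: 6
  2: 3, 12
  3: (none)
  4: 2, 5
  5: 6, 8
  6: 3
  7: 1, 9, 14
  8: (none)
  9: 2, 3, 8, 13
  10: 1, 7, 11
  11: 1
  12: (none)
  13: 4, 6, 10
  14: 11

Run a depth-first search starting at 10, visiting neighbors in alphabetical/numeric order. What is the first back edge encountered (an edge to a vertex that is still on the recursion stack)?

DFS from 10 (visiting neighbors in alphabetical/numeric order); mark gray on enter, black on exit:
10 gray
  1 gray
    6 gray
      3 gray
      3 black
    6 black
  1 black
  7 gray
    7→1: 1 black — skip
    9 gray
      2 gray
        2→3: 3 black — skip
        12 gray
        12 black
      2 black
      9→3: 3 black — skip
      8 gray
      8 black
      13 gray
        4 gray
          4→2: 2 black — skip
          5 gray
            5→6: 6 black — skip
            5→8: 8 black — skip
          5 black
        4 black
        13→6: 6 black — skip
        13→10: 10 is gray → back edge
First back edge: 13 → 10.

13→10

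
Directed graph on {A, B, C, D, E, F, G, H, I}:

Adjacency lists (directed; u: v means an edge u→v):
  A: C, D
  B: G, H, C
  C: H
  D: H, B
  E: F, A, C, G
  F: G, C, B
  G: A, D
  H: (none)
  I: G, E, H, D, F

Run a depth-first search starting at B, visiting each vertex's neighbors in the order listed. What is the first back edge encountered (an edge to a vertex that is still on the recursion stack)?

DFS from B (visiting each vertex's neighbors in the order listed); mark gray on enter, black on exit:
B gray
  G gray
    A gray
      C gray
        H gray
        H black
      C black
      D gray
        D→H: H black — skip
        D→B: B is gray → back edge
First back edge: D → B.

D->B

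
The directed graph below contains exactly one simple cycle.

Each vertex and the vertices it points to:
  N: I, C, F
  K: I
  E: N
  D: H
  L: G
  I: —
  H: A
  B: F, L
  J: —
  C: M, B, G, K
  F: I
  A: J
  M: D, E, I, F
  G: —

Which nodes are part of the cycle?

C, E, M, N

DFS with gray/black marking from M:
M gray
  D gray
    H gray
      A gray
        J gray
        J black
      A black
    H black
  D black
  E gray
    N gray
      I gray
      I black
      C gray
        C→M: M is gray → back edge
Back edge closes the cycle M → E → N → C → M; its vertices are {C, E, M, N}.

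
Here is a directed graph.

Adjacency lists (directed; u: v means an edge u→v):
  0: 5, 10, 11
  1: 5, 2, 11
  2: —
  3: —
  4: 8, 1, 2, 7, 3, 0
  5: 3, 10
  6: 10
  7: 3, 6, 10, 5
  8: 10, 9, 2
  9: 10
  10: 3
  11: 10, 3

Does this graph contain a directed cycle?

No

DFS with white/gray/black marking, starting from 4:
4 gray
  8 gray
    10 gray
      3 gray
      3 black
    10 black
    9 gray
      9→10: 10 black — skip
    9 black
    2 gray
    2 black
  8 black
  1 gray
    5 gray
      5→3: 3 black — skip
      5→10: 10 black — skip
    5 black
    1→2: 2 black — skip
    11 gray
      11→10: 10 black — skip
      11→3: 3 black — skip
    11 black
  1 black
  4→2: 2 black — skip
  7 gray
    7→3: 3 black — skip
    6 gray
      6→10: 10 black — skip
    6 black
    7→10: 10 black — skip
    7→5: 5 black — skip
  7 black
  4→3: 3 black — skip
  0 gray
    0→5: 5 black — skip
    0→10: 10 black — skip
    0→11: 11 black — skip
  0 black
4 black
Every edge goes to a white or black vertex — no back edge, so the graph is acyclic.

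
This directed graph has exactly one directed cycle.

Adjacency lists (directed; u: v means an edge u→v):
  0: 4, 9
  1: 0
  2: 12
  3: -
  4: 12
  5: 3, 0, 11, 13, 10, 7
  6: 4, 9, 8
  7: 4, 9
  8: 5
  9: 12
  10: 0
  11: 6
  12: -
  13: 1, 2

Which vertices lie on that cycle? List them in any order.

5, 6, 8, 11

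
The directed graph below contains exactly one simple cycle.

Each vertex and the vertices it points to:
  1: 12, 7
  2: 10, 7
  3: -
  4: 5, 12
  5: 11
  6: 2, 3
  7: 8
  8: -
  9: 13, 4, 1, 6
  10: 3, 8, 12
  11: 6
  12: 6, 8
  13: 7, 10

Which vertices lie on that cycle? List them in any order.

2, 6, 10, 12

DFS with gray/black marking from 6:
6 gray
  2 gray
    10 gray
      3 gray
      3 black
      8 gray
      8 black
      12 gray
        12→6: 6 is gray → back edge
Back edge closes the cycle 6 → 2 → 10 → 12 → 6; its vertices are {2, 6, 10, 12}.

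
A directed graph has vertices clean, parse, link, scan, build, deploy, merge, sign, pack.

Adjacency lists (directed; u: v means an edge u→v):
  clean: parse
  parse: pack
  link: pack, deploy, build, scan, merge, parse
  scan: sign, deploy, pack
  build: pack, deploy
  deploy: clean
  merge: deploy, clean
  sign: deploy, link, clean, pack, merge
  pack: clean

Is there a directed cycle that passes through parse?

parse is on a cycle iff parse can reach itself via ≥1 edge.
parse → pack → clean → parse — yes.

Yes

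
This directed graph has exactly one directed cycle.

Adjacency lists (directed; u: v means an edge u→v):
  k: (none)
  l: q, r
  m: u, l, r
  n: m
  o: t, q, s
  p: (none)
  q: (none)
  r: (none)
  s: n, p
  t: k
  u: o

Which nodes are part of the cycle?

m, n, o, s, u

DFS with gray/black marking from m:
m gray
  u gray
    o gray
      t gray
        k gray
        k black
      t black
      q gray
      q black
      s gray
        n gray
          n→m: m is gray → back edge
Back edge closes the cycle m → u → o → s → n → m; its vertices are {m, n, o, s, u}.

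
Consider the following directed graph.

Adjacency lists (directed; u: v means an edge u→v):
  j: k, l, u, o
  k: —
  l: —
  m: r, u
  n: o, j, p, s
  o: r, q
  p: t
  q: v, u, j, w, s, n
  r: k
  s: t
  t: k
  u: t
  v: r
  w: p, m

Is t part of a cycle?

No

t lies on a cycle iff there is a path from t back to itself.
Exploring from t, it never reaches itself; equivalently, its strongly connected component is a singleton.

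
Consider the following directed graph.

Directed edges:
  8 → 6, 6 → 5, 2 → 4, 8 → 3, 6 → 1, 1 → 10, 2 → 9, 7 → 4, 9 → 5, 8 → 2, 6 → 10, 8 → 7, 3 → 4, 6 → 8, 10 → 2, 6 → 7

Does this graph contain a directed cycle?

Yes

DFS with white/gray/black marking, starting from 7:
7 gray
  4 gray
  4 black
7 black
1 gray
  10 gray
    2 gray
      9 gray
        5 gray
        5 black
      9 black
      2→4: 4 black — skip
    2 black
  10 black
1 black
3 gray
  3→4: 4 black — skip
3 black
6 gray
  6→1: 1 black — skip
  8 gray
    8→3: 3 black — skip
    8→2: 2 black — skip
    8→6: 6 is gray → back edge
Back edge found, so a cycle exists: 6 → 8 → 6.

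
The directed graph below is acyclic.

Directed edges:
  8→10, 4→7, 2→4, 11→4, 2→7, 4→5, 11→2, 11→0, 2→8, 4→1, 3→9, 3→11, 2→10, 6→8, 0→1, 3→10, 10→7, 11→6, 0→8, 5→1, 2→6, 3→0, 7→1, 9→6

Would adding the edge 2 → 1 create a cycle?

No

Adding 2→1 creates a cycle iff 1 can already reach 2.
Explore from 1: no path reaches 2. The graph stays acyclic.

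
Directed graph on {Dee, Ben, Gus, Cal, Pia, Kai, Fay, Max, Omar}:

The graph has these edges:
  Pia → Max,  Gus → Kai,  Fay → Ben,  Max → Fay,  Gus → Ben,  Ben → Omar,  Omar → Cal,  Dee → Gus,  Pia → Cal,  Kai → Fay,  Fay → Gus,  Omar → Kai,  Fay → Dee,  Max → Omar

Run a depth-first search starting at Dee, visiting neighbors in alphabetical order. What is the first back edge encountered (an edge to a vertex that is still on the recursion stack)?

Fay→Ben

DFS from Dee (visiting neighbors in alphabetical order); mark gray on enter, black on exit:
Dee gray
  Gus gray
    Ben gray
      Omar gray
        Cal gray
        Cal black
        Kai gray
          Fay gray
            Fay→Ben: Ben is gray → back edge
First back edge: Fay → Ben.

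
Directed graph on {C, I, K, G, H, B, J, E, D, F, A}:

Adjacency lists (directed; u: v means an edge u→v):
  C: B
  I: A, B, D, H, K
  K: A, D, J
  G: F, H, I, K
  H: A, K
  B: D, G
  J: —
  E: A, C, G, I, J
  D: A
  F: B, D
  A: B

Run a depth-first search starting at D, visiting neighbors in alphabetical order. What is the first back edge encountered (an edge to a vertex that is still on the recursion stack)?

B→D

DFS from D (visiting neighbors in alphabetical order); mark gray on enter, black on exit:
D gray
  A gray
    B gray
      B→D: D is gray → back edge
First back edge: B → D.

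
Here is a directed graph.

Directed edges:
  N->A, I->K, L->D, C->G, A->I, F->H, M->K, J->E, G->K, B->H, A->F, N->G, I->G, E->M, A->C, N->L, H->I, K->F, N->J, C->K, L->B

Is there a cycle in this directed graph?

DFS with white/gray/black marking, starting from N:
N gray
  J gray
    E gray
      M gray
        K gray
          F gray
            H gray
              I gray
                I→K: K is gray → back edge
Back edge found, so a cycle exists: K → F → H → I → K.

Yes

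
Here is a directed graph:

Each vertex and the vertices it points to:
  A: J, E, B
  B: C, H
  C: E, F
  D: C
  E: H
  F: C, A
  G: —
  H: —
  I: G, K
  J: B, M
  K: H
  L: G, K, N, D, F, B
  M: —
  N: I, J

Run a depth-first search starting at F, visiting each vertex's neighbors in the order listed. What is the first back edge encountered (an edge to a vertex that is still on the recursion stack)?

C->F

DFS from F (visiting each vertex's neighbors in the order listed); mark gray on enter, black on exit:
F gray
  C gray
    E gray
      H gray
      H black
    E black
    C→F: F is gray → back edge
First back edge: C → F.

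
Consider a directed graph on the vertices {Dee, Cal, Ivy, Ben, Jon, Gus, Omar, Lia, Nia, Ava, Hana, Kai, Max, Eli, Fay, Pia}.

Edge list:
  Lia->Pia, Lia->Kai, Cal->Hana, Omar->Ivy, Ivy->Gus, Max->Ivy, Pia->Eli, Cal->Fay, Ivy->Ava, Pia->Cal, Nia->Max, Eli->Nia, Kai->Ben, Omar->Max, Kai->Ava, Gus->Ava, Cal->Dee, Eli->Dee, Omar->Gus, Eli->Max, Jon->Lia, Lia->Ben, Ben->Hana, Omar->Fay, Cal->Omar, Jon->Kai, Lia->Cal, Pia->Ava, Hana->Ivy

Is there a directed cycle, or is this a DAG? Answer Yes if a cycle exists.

No

DFS with white/gray/black marking, starting from Nia:
Nia gray
  Max gray
    Ivy gray
      Ava gray
      Ava black
      Gus gray
        Gus→Ava: Ava black — skip
      Gus black
    Ivy black
  Max black
Nia black
Dee gray
Dee black
Cal gray
  Fay gray
  Fay black
  Hana gray
    Hana→Ivy: Ivy black — skip
  Hana black
  Omar gray
    Omar→Gus: Gus black — skip
    Omar→Max: Max black — skip
    Omar→Fay: Fay black — skip
    Omar→Ivy: Ivy black — skip
  Omar black
  Cal→Dee: Dee black — skip
Cal black
Ben gray
  Ben→Hana: Hana black — skip
Ben black
Jon gray
  Lia gray
    Lia→Ben: Ben black — skip
    Lia→Cal: Cal black — skip
    Pia gray
      Pia→Cal: Cal black — skip
      Pia→Ava: Ava black — skip
      Eli gray
        Eli→Max: Max black — skip
        Eli→Dee: Dee black — skip
        Eli→Nia: Nia black — skip
      Eli black
    Pia black
    Kai gray
      Kai→Ben: Ben black — skip
      Kai→Ava: Ava black — skip
    Kai black
  Lia black
  Jon→Kai: Kai black — skip
Jon black
Every edge goes to a white or black vertex — no back edge, so the graph is acyclic.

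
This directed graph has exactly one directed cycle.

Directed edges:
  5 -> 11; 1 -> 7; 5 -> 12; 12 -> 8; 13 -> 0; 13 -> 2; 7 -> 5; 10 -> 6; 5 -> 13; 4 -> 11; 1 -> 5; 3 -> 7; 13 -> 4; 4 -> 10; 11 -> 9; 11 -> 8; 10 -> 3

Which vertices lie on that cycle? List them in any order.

3, 4, 5, 7, 10, 13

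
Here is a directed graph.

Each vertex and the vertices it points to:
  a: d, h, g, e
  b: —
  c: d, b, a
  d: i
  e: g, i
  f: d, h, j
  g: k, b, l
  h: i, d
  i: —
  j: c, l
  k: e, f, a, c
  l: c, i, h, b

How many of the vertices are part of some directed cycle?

8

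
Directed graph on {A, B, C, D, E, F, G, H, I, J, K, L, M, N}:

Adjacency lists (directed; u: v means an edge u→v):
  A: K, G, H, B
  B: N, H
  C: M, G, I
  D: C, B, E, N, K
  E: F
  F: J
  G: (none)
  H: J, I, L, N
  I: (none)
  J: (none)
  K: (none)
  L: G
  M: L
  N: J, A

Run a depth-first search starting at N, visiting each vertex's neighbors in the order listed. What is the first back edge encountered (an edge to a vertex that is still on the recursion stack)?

DFS from N (visiting each vertex's neighbors in the order listed); mark gray on enter, black on exit:
N gray
  J gray
  J black
  A gray
    K gray
    K black
    G gray
    G black
    H gray
      H→J: J black — skip
      I gray
      I black
      L gray
        L→G: G black — skip
      L black
      H→N: N is gray → back edge
First back edge: H → N.

H→N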